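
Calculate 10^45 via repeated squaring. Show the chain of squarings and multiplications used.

Computing 10^45 by squaring (build up from 10^1; each line after the first costs one multiplication):

10^1 = 10
10^2 = (10^1)^2 = 10^2 = 100
10^4 = (10^2)^2 = 100^2 = 10000
10^5 = 10 * 10^4 = 10 * 10000 = 100000
10^10 = (10^5)^2 = 100000^2 = 10000000000
10^11 = 10 * 10^10 = 10 * 10000000000 = 100000000000
10^22 = (10^11)^2 = 100000000000^2 = 10000000000000000000000
10^44 = (10^22)^2 = 10000000000000000000000^2 = 100000000000000000000000000000000000000000000
10^45 = 10 * 10^44 = 10 * 100000000000000000000000000000000000000000000 = 1000000000000000000000000000000000000000000000

Result: 1000000000000000000000000000000000000000000000
Multiplications needed: 8 (8 lines after 10^1)

10^45 = 1000000000000000000000000000000000000000000000. Using exponentiation by squaring, this requires 8 multiplications. The key idea: if the exponent is even, square the half-power; if odd, multiply by the base once.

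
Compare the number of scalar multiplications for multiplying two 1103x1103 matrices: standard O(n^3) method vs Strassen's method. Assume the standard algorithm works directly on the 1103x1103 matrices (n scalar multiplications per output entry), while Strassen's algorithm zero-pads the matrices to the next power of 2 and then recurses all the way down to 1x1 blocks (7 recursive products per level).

Matrix multiplication for 1103x1103 matrices:

Strassen's algorithm requires power-of-2 dimensions. Pad 1103x1103 to 2048x2048 (next power of 2).

Standard algorithm: 1103^3 = 1341919727 multiplications
Strassen's algorithm: 7^(log2(2048)) = 7^11 = 1977326743 multiplications
Difference: 1341919727 - 1977326743 = -635407016 (Strassen uses MORE here due to padding overhead — for small or just-over-power-of-2 n, padding can outweigh the per-level savings)

Standard: 1341919727 multiplications (1103^3). Strassen: 1977326743 multiplications (7^11, after padding to 2048x2048). Strassen reduces 8 recursive multiplications to 7 at each level.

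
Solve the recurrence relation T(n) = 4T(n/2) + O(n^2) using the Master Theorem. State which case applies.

Master Theorem for T(n) = 4T(n/2) + O(n^2):

a = 4, b = 2, c = 2
log_b(a) = log_2(4) = 2.0000

Case 2: c = 2 = log_2(4) = 2.0000
T(n) = O(n^2 log n) = O(n^2 log n)

For T(n) = 4T(n/2) + O(n^2): log_2(4) = 2.0000. This is Case 2 of the Master Theorem (c = log_b(a), equal work at all levels), giving O(n^2 log n).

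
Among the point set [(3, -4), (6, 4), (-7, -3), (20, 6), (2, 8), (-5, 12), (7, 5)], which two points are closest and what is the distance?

Computing all pairwise distances among 7 points:

d((3, -4), (6, 4)) = 8.544
d((3, -4), (-7, -3)) = 10.0499
d((3, -4), (20, 6)) = 19.7231
d((3, -4), (2, 8)) = 12.0416
d((3, -4), (-5, 12)) = 17.8885
d((3, -4), (7, 5)) = 9.8489
d((6, 4), (-7, -3)) = 14.7648
d((6, 4), (20, 6)) = 14.1421
d((6, 4), (2, 8)) = 5.6569
d((6, 4), (-5, 12)) = 13.6015
d((6, 4), (7, 5)) = 1.4142 <-- minimum
d((-7, -3), (20, 6)) = 28.4605
d((-7, -3), (2, 8)) = 14.2127
d((-7, -3), (-5, 12)) = 15.1327
d((-7, -3), (7, 5)) = 16.1245
d((20, 6), (2, 8)) = 18.1108
d((20, 6), (-5, 12)) = 25.7099
d((20, 6), (7, 5)) = 13.0384
d((2, 8), (-5, 12)) = 8.0623
d((2, 8), (7, 5)) = 5.831
d((-5, 12), (7, 5)) = 13.8924

Closest pair: (6, 4) and (7, 5) with distance 1.4142

The closest pair is (6, 4) and (7, 5) with Euclidean distance 1.4142. For 7 points, brute-force pairwise comparison is shown above. For large n, the divide-and-conquer algorithm (sort by x, recurse on halves, check the dividing strip) achieves O(n log n).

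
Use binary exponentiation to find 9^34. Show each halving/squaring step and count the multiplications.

Computing 9^34 by squaring (build up from 9^1; each line after the first costs one multiplication):

9^1 = 9
9^2 = (9^1)^2 = 9^2 = 81
9^4 = (9^2)^2 = 81^2 = 6561
9^8 = (9^4)^2 = 6561^2 = 43046721
9^16 = (9^8)^2 = 43046721^2 = 1853020188851841
9^17 = 9 * 9^16 = 9 * 1853020188851841 = 16677181699666569
9^34 = (9^17)^2 = 16677181699666569^2 = 278128389443693511257285776231761

Result: 278128389443693511257285776231761
Multiplications needed: 6 (6 lines after 9^1)

9^34 = 278128389443693511257285776231761. Using exponentiation by squaring, this requires 6 multiplications. The key idea: if the exponent is even, square the half-power; if odd, multiply by the base once.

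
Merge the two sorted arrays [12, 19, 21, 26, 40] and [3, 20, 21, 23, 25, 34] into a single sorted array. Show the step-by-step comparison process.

Merging process:

Compare 12 vs 3: take 3 from right. Merged: [3]
Compare 12 vs 20: take 12 from left. Merged: [3, 12]
Compare 19 vs 20: take 19 from left. Merged: [3, 12, 19]
Compare 21 vs 20: take 20 from right. Merged: [3, 12, 19, 20]
Compare 21 vs 21: take 21 from left. Merged: [3, 12, 19, 20, 21]
Compare 26 vs 21: take 21 from right. Merged: [3, 12, 19, 20, 21, 21]
Compare 26 vs 23: take 23 from right. Merged: [3, 12, 19, 20, 21, 21, 23]
Compare 26 vs 25: take 25 from right. Merged: [3, 12, 19, 20, 21, 21, 23, 25]
Compare 26 vs 34: take 26 from left. Merged: [3, 12, 19, 20, 21, 21, 23, 25, 26]
Compare 40 vs 34: take 34 from right. Merged: [3, 12, 19, 20, 21, 21, 23, 25, 26, 34]
Append remaining from left: [40]. Merged: [3, 12, 19, 20, 21, 21, 23, 25, 26, 34, 40]

Final merged array: [3, 12, 19, 20, 21, 21, 23, 25, 26, 34, 40]
Total comparisons: 10

The merged array is [3, 12, 19, 20, 21, 21, 23, 25, 26, 34, 40], requiring 10 comparisons. The merge step runs in O(n) time where n is the total number of elements.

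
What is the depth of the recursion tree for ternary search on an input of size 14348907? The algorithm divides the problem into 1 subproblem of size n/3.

For divide and conquer with division factor 3:

Problem sizes at each level:
Level 0: 14348907
Level 1: 4782969
Level 2: 1594323
Level 3: 531441
Level 4: 177147
Level 5: 59049
Level 6: 19683
Level 7: 6561
Level 8: 2187
Level 9: 729
Level 10: 243
Level 11: 81
Level 12: 27
Level 13: 9
Level 14: 3
Level 15: 1

The root is level 0 and the size-1 base case is level 15 (the tree spans levels 0 through 15, i.e. 16 levels counting the root), so the depth is the number of divisions: log_3(14348907) = 15

The recursion tree depth is log_3(14348907) = 15. At each level, the problem size is divided by 3, so it takes 15 divisions to reduce to a base case of size 1. The algorithm makes 1 recursive call at each level.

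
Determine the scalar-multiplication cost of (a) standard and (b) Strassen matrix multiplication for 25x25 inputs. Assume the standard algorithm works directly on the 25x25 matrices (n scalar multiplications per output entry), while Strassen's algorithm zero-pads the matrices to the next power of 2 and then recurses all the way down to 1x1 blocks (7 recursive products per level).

Matrix multiplication for 25x25 matrices:

Strassen's algorithm requires power-of-2 dimensions. Pad 25x25 to 32x32 (next power of 2).

Standard algorithm: 25^3 = 15625 multiplications
Strassen's algorithm: 7^(log2(32)) = 7^5 = 16807 multiplications
Difference: 15625 - 16807 = -1182 (Strassen uses MORE here due to padding overhead — for small or just-over-power-of-2 n, padding can outweigh the per-level savings)

Standard: 15625 multiplications (25^3). Strassen: 16807 multiplications (7^5, after padding to 32x32). Strassen reduces 8 recursive multiplications to 7 at each level.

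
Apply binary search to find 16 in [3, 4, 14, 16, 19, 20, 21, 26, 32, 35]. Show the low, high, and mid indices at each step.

Binary search for 16 in [3, 4, 14, 16, 19, 20, 21, 26, 32, 35]:

lo=0, hi=9, mid=4, arr[mid]=19 -> 19 > 16, search left half
lo=0, hi=3, mid=1, arr[mid]=4 -> 4 < 16, search right half
lo=2, hi=3, mid=2, arr[mid]=14 -> 14 < 16, search right half
lo=3, hi=3, mid=3, arr[mid]=16 -> Found target at index 3!

Binary search finds 16 at index 3 after 4 comparisons. The search repeatedly halves the search space by comparing with the middle element.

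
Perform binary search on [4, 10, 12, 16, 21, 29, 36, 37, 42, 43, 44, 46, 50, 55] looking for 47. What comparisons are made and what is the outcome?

Binary search for 47 in [4, 10, 12, 16, 21, 29, 36, 37, 42, 43, 44, 46, 50, 55]:

lo=0, hi=13, mid=6, arr[mid]=36 -> 36 < 47, search right half
lo=7, hi=13, mid=10, arr[mid]=44 -> 44 < 47, search right half
lo=11, hi=13, mid=12, arr[mid]=50 -> 50 > 47, search left half
lo=11, hi=11, mid=11, arr[mid]=46 -> 46 < 47, search right half
lo=12 > hi=11, target 47 not found

Binary search determines that 47 is not in the array after 4 comparisons. The search space was exhausted without finding the target.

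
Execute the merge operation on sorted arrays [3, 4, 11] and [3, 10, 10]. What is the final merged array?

Merging process:

Compare 3 vs 3: take 3 from left. Merged: [3]
Compare 4 vs 3: take 3 from right. Merged: [3, 3]
Compare 4 vs 10: take 4 from left. Merged: [3, 3, 4]
Compare 11 vs 10: take 10 from right. Merged: [3, 3, 4, 10]
Compare 11 vs 10: take 10 from right. Merged: [3, 3, 4, 10, 10]
Append remaining from left: [11]. Merged: [3, 3, 4, 10, 10, 11]

Final merged array: [3, 3, 4, 10, 10, 11]
Total comparisons: 5

The merged array is [3, 3, 4, 10, 10, 11], requiring 5 comparisons. The merge step runs in O(n) time where n is the total number of elements.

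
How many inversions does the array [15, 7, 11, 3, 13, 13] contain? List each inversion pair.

Finding inversions in [15, 7, 11, 3, 13, 13]:

(0, 1): arr[0]=15 > arr[1]=7
(0, 2): arr[0]=15 > arr[2]=11
(0, 3): arr[0]=15 > arr[3]=3
(0, 4): arr[0]=15 > arr[4]=13
(0, 5): arr[0]=15 > arr[5]=13
(1, 3): arr[1]=7 > arr[3]=3
(2, 3): arr[2]=11 > arr[3]=3

Total inversions: 7

The array has 7 inversion(s): (0,1), (0,2), (0,3), (0,4), (0,5), (1,3), (2,3). Each pair (i,j) satisfies i < j and arr[i] > arr[j].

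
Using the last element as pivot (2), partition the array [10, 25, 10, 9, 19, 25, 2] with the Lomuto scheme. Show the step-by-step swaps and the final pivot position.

Lomuto partition with pivot = 2:

Initial array: [10, 25, 10, 9, 19, 25, 2]

arr[0]=10 > 2: no swap
arr[1]=25 > 2: no swap
arr[2]=10 > 2: no swap
arr[3]=9 > 2: no swap
arr[4]=19 > 2: no swap
arr[5]=25 > 2: no swap

Place pivot at position 0: [2, 25, 10, 9, 19, 25, 10]
Pivot position: 0

After partitioning with pivot 2, the array becomes [2, 25, 10, 9, 19, 25, 10]. The pivot is placed at index 0. All elements to the left of the pivot are <= 2, and all elements to the right are > 2.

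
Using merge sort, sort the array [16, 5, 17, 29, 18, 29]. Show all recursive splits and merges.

Merge sort trace:

Split: [16, 5, 17, 29, 18, 29] -> [16, 5, 17] and [29, 18, 29]
  Split: [16, 5, 17] -> [16] and [5, 17]
    Split: [5, 17] -> [5] and [17]
    Merge: [5] + [17] -> [5, 17]
  Merge: [16] + [5, 17] -> [5, 16, 17]
  Split: [29, 18, 29] -> [29] and [18, 29]
    Split: [18, 29] -> [18] and [29]
    Merge: [18] + [29] -> [18, 29]
  Merge: [29] + [18, 29] -> [18, 29, 29]
Merge: [5, 16, 17] + [18, 29, 29] -> [5, 16, 17, 18, 29, 29]

Final sorted array: [5, 16, 17, 18, 29, 29]

The merge sort proceeds by recursively splitting the array and merging sorted halves.
After all merges, the sorted array is [5, 16, 17, 18, 29, 29].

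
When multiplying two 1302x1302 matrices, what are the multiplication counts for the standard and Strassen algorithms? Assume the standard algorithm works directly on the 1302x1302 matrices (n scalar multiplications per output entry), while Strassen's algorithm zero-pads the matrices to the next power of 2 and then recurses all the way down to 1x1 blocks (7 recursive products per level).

Matrix multiplication for 1302x1302 matrices:

Strassen's algorithm requires power-of-2 dimensions. Pad 1302x1302 to 2048x2048 (next power of 2).

Standard algorithm: 1302^3 = 2207155608 multiplications
Strassen's algorithm: 7^(log2(2048)) = 7^11 = 1977326743 multiplications
Savings: 2207155608 - 1977326743 = 229828865 multiplications

Standard: 2207155608 multiplications (1302^3). Strassen: 1977326743 multiplications (7^11, after padding to 2048x2048). Strassen reduces 8 recursive multiplications to 7 at each level.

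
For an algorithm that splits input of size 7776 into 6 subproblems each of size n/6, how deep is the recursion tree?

For divide and conquer with division factor 6:

Problem sizes at each level:
Level 0: 7776
Level 1: 1296
Level 2: 216
Level 3: 36
Level 4: 6
Level 5: 1

The root is level 0 and the size-1 base case is level 5 (the tree spans levels 0 through 5, i.e. 6 levels counting the root), so the depth is the number of divisions: log_6(7776) = 5

The recursion tree depth is log_6(7776) = 5. At each level, the problem size is divided by 6, so it takes 5 divisions to reduce to a base case of size 1. The algorithm makes 6 recursive calls at each level.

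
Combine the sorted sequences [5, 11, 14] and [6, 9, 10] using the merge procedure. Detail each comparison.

Merging process:

Compare 5 vs 6: take 5 from left. Merged: [5]
Compare 11 vs 6: take 6 from right. Merged: [5, 6]
Compare 11 vs 9: take 9 from right. Merged: [5, 6, 9]
Compare 11 vs 10: take 10 from right. Merged: [5, 6, 9, 10]
Append remaining from left: [11, 14]. Merged: [5, 6, 9, 10, 11, 14]

Final merged array: [5, 6, 9, 10, 11, 14]
Total comparisons: 4

The merged array is [5, 6, 9, 10, 11, 14], requiring 4 comparisons. The merge step runs in O(n) time where n is the total number of elements.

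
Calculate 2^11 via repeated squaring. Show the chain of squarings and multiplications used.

Computing 2^11 by squaring (build up from 2^1; each line after the first costs one multiplication):

2^1 = 2
2^2 = (2^1)^2 = 2^2 = 4
2^4 = (2^2)^2 = 4^2 = 16
2^5 = 2 * 2^4 = 2 * 16 = 32
2^10 = (2^5)^2 = 32^2 = 1024
2^11 = 2 * 2^10 = 2 * 1024 = 2048

Result: 2048
Multiplications needed: 5 (5 lines after 2^1)

2^11 = 2048. Using exponentiation by squaring, this requires 5 multiplications. The key idea: if the exponent is even, square the half-power; if odd, multiply by the base once.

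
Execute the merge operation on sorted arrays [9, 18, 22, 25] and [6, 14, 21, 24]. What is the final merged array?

Merging process:

Compare 9 vs 6: take 6 from right. Merged: [6]
Compare 9 vs 14: take 9 from left. Merged: [6, 9]
Compare 18 vs 14: take 14 from right. Merged: [6, 9, 14]
Compare 18 vs 21: take 18 from left. Merged: [6, 9, 14, 18]
Compare 22 vs 21: take 21 from right. Merged: [6, 9, 14, 18, 21]
Compare 22 vs 24: take 22 from left. Merged: [6, 9, 14, 18, 21, 22]
Compare 25 vs 24: take 24 from right. Merged: [6, 9, 14, 18, 21, 22, 24]
Append remaining from left: [25]. Merged: [6, 9, 14, 18, 21, 22, 24, 25]

Final merged array: [6, 9, 14, 18, 21, 22, 24, 25]
Total comparisons: 7

The merged array is [6, 9, 14, 18, 21, 22, 24, 25], requiring 7 comparisons. The merge step runs in O(n) time where n is the total number of elements.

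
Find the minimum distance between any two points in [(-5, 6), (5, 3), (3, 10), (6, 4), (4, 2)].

Computing all pairwise distances among 5 points:

d((-5, 6), (5, 3)) = 10.4403
d((-5, 6), (3, 10)) = 8.9443
d((-5, 6), (6, 4)) = 11.1803
d((-5, 6), (4, 2)) = 9.8489
d((5, 3), (3, 10)) = 7.2801
d((5, 3), (6, 4)) = 1.4142 <-- minimum
d((5, 3), (4, 2)) = 1.4142 <-- minimum
d((3, 10), (6, 4)) = 6.7082
d((3, 10), (4, 2)) = 8.0623
d((6, 4), (4, 2)) = 2.8284

Minimum distance: 1.4142 (tie among 2 pairs: (5, 3) and (6, 4); (5, 3) and (4, 2))

The minimum Euclidean distance is 1.4142. There is a tie: 2 pairs achieve this minimum — (5, 3) and (6, 4); (5, 3) and (4, 2). Any of these is a valid closest pair. For 5 points, brute-force pairwise comparison is shown above. For large n, the divide-and-conquer algorithm (sort by x, recurse on halves, check the dividing strip) achieves O(n log n).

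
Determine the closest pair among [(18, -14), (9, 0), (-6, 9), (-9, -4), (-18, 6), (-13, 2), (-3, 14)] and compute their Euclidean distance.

Computing all pairwise distances among 7 points:

d((18, -14), (9, 0)) = 16.6433
d((18, -14), (-6, 9)) = 33.2415
d((18, -14), (-9, -4)) = 28.7924
d((18, -14), (-18, 6)) = 41.1825
d((18, -14), (-13, 2)) = 34.8855
d((18, -14), (-3, 14)) = 35.0
d((9, 0), (-6, 9)) = 17.4929
d((9, 0), (-9, -4)) = 18.4391
d((9, 0), (-18, 6)) = 27.6586
d((9, 0), (-13, 2)) = 22.0907
d((9, 0), (-3, 14)) = 18.4391
d((-6, 9), (-9, -4)) = 13.3417
d((-6, 9), (-18, 6)) = 12.3693
d((-6, 9), (-13, 2)) = 9.8995
d((-6, 9), (-3, 14)) = 5.831 <-- minimum
d((-9, -4), (-18, 6)) = 13.4536
d((-9, -4), (-13, 2)) = 7.2111
d((-9, -4), (-3, 14)) = 18.9737
d((-18, 6), (-13, 2)) = 6.4031
d((-18, 6), (-3, 14)) = 17.0
d((-13, 2), (-3, 14)) = 15.6205

Closest pair: (-6, 9) and (-3, 14) with distance 5.831

The closest pair is (-6, 9) and (-3, 14) with Euclidean distance 5.831. For 7 points, brute-force pairwise comparison is shown above. For large n, the divide-and-conquer algorithm (sort by x, recurse on halves, check the dividing strip) achieves O(n log n).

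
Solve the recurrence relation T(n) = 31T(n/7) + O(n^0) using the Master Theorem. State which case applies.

Master Theorem for T(n) = 31T(n/7) + O(n^0):

a = 31, b = 7, c = 0
log_b(a) = log_7(31) = 1.7647

Case 1: c = 0 < log_7(31) = 1.7647
T(n) = O(n^(log_7 31))

For T(n) = 31T(n/7) + O(n^0): log_7(31) = 1.7647. This is Case 1 of the Master Theorem (c < log_b(a), work dominated by leaves), giving O(n^(log_7 31)).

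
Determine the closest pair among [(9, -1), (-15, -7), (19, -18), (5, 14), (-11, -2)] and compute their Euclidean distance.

Computing all pairwise distances among 5 points:

d((9, -1), (-15, -7)) = 24.7386
d((9, -1), (19, -18)) = 19.7231
d((9, -1), (5, 14)) = 15.5242
d((9, -1), (-11, -2)) = 20.025
d((-15, -7), (19, -18)) = 35.7351
d((-15, -7), (5, 14)) = 29.0
d((-15, -7), (-11, -2)) = 6.4031 <-- minimum
d((19, -18), (5, 14)) = 34.9285
d((19, -18), (-11, -2)) = 34.0
d((5, 14), (-11, -2)) = 22.6274

Closest pair: (-15, -7) and (-11, -2) with distance 6.4031

The closest pair is (-15, -7) and (-11, -2) with Euclidean distance 6.4031. For 5 points, brute-force pairwise comparison is shown above. For large n, the divide-and-conquer algorithm (sort by x, recurse on halves, check the dividing strip) achieves O(n log n).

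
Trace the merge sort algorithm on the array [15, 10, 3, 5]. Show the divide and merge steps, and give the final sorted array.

Merge sort trace:

Split: [15, 10, 3, 5] -> [15, 10] and [3, 5]
  Split: [15, 10] -> [15] and [10]
  Merge: [15] + [10] -> [10, 15]
  Split: [3, 5] -> [3] and [5]
  Merge: [3] + [5] -> [3, 5]
Merge: [10, 15] + [3, 5] -> [3, 5, 10, 15]

Final sorted array: [3, 5, 10, 15]

The merge sort proceeds by recursively splitting the array and merging sorted halves.
After all merges, the sorted array is [3, 5, 10, 15].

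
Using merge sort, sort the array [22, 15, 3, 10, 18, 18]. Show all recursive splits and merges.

Merge sort trace:

Split: [22, 15, 3, 10, 18, 18] -> [22, 15, 3] and [10, 18, 18]
  Split: [22, 15, 3] -> [22] and [15, 3]
    Split: [15, 3] -> [15] and [3]
    Merge: [15] + [3] -> [3, 15]
  Merge: [22] + [3, 15] -> [3, 15, 22]
  Split: [10, 18, 18] -> [10] and [18, 18]
    Split: [18, 18] -> [18] and [18]
    Merge: [18] + [18] -> [18, 18]
  Merge: [10] + [18, 18] -> [10, 18, 18]
Merge: [3, 15, 22] + [10, 18, 18] -> [3, 10, 15, 18, 18, 22]

Final sorted array: [3, 10, 15, 18, 18, 22]

The merge sort proceeds by recursively splitting the array and merging sorted halves.
After all merges, the sorted array is [3, 10, 15, 18, 18, 22].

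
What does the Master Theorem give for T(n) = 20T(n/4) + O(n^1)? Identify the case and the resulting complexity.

Master Theorem for T(n) = 20T(n/4) + O(n^1):

a = 20, b = 4, c = 1
log_b(a) = log_4(20) = 2.1610

Case 1: c = 1 < log_4(20) = 2.1610
T(n) = O(n^(log_4 20))

For T(n) = 20T(n/4) + O(n^1): log_4(20) = 2.1610. This is Case 1 of the Master Theorem (c < log_b(a), work dominated by leaves), giving O(n^(log_4 20)).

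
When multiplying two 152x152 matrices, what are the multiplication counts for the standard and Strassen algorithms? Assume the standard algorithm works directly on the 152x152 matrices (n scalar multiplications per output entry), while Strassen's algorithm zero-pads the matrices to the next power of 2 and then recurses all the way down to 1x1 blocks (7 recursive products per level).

Matrix multiplication for 152x152 matrices:

Strassen's algorithm requires power-of-2 dimensions. Pad 152x152 to 256x256 (next power of 2).

Standard algorithm: 152^3 = 3511808 multiplications
Strassen's algorithm: 7^(log2(256)) = 7^8 = 5764801 multiplications
Difference: 3511808 - 5764801 = -2252993 (Strassen uses MORE here due to padding overhead — for small or just-over-power-of-2 n, padding can outweigh the per-level savings)

Standard: 3511808 multiplications (152^3). Strassen: 5764801 multiplications (7^8, after padding to 256x256). Strassen reduces 8 recursive multiplications to 7 at each level.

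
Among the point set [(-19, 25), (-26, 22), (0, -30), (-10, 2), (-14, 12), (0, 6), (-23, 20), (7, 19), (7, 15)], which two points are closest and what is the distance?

Computing all pairwise distances among 9 points:

d((-19, 25), (-26, 22)) = 7.6158
d((-19, 25), (0, -30)) = 58.1893
d((-19, 25), (-10, 2)) = 24.6982
d((-19, 25), (-14, 12)) = 13.9284
d((-19, 25), (0, 6)) = 26.8701
d((-19, 25), (-23, 20)) = 6.4031
d((-19, 25), (7, 19)) = 26.6833
d((-19, 25), (7, 15)) = 27.8568
d((-26, 22), (0, -30)) = 58.1378
d((-26, 22), (-10, 2)) = 25.6125
d((-26, 22), (-14, 12)) = 15.6205
d((-26, 22), (0, 6)) = 30.5287
d((-26, 22), (-23, 20)) = 3.6056 <-- minimum
d((-26, 22), (7, 19)) = 33.1361
d((-26, 22), (7, 15)) = 33.7343
d((0, -30), (-10, 2)) = 33.5261
d((0, -30), (-14, 12)) = 44.2719
d((0, -30), (0, 6)) = 36.0
d((0, -30), (-23, 20)) = 55.0364
d((0, -30), (7, 19)) = 49.4975
d((0, -30), (7, 15)) = 45.5412
d((-10, 2), (-14, 12)) = 10.7703
d((-10, 2), (0, 6)) = 10.7703
d((-10, 2), (-23, 20)) = 22.2036
d((-10, 2), (7, 19)) = 24.0416
d((-10, 2), (7, 15)) = 21.4009
d((-14, 12), (0, 6)) = 15.2315
d((-14, 12), (-23, 20)) = 12.0416
d((-14, 12), (7, 19)) = 22.1359
d((-14, 12), (7, 15)) = 21.2132
d((0, 6), (-23, 20)) = 26.9258
d((0, 6), (7, 19)) = 14.7648
d((0, 6), (7, 15)) = 11.4018
d((-23, 20), (7, 19)) = 30.0167
d((-23, 20), (7, 15)) = 30.4138
d((7, 19), (7, 15)) = 4.0

Closest pair: (-26, 22) and (-23, 20) with distance 3.6056

The closest pair is (-26, 22) and (-23, 20) with Euclidean distance 3.6056. For 9 points, brute-force pairwise comparison is shown above. For large n, the divide-and-conquer algorithm (sort by x, recurse on halves, check the dividing strip) achieves O(n log n).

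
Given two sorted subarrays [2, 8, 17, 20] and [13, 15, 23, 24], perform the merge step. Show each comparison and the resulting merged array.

Merging process:

Compare 2 vs 13: take 2 from left. Merged: [2]
Compare 8 vs 13: take 8 from left. Merged: [2, 8]
Compare 17 vs 13: take 13 from right. Merged: [2, 8, 13]
Compare 17 vs 15: take 15 from right. Merged: [2, 8, 13, 15]
Compare 17 vs 23: take 17 from left. Merged: [2, 8, 13, 15, 17]
Compare 20 vs 23: take 20 from left. Merged: [2, 8, 13, 15, 17, 20]
Append remaining from right: [23, 24]. Merged: [2, 8, 13, 15, 17, 20, 23, 24]

Final merged array: [2, 8, 13, 15, 17, 20, 23, 24]
Total comparisons: 6

The merged array is [2, 8, 13, 15, 17, 20, 23, 24], requiring 6 comparisons. The merge step runs in O(n) time where n is the total number of elements.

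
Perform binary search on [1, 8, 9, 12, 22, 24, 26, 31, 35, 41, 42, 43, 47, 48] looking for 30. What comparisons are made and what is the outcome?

Binary search for 30 in [1, 8, 9, 12, 22, 24, 26, 31, 35, 41, 42, 43, 47, 48]:

lo=0, hi=13, mid=6, arr[mid]=26 -> 26 < 30, search right half
lo=7, hi=13, mid=10, arr[mid]=42 -> 42 > 30, search left half
lo=7, hi=9, mid=8, arr[mid]=35 -> 35 > 30, search left half
lo=7, hi=7, mid=7, arr[mid]=31 -> 31 > 30, search left half
lo=7 > hi=6, target 30 not found

Binary search determines that 30 is not in the array after 4 comparisons. The search space was exhausted without finding the target.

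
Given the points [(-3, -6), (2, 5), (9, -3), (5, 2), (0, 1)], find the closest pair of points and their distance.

Computing all pairwise distances among 5 points:

d((-3, -6), (2, 5)) = 12.083
d((-3, -6), (9, -3)) = 12.3693
d((-3, -6), (5, 2)) = 11.3137
d((-3, -6), (0, 1)) = 7.6158
d((2, 5), (9, -3)) = 10.6301
d((2, 5), (5, 2)) = 4.2426 <-- minimum
d((2, 5), (0, 1)) = 4.4721
d((9, -3), (5, 2)) = 6.4031
d((9, -3), (0, 1)) = 9.8489
d((5, 2), (0, 1)) = 5.099

Closest pair: (2, 5) and (5, 2) with distance 4.2426

The closest pair is (2, 5) and (5, 2) with Euclidean distance 4.2426. For 5 points, brute-force pairwise comparison is shown above. For large n, the divide-and-conquer algorithm (sort by x, recurse on halves, check the dividing strip) achieves O(n log n).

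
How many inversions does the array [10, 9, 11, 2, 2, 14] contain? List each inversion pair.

Finding inversions in [10, 9, 11, 2, 2, 14]:

(0, 1): arr[0]=10 > arr[1]=9
(0, 3): arr[0]=10 > arr[3]=2
(0, 4): arr[0]=10 > arr[4]=2
(1, 3): arr[1]=9 > arr[3]=2
(1, 4): arr[1]=9 > arr[4]=2
(2, 3): arr[2]=11 > arr[3]=2
(2, 4): arr[2]=11 > arr[4]=2

Total inversions: 7

The array has 7 inversion(s): (0,1), (0,3), (0,4), (1,3), (1,4), (2,3), (2,4). Each pair (i,j) satisfies i < j and arr[i] > arr[j].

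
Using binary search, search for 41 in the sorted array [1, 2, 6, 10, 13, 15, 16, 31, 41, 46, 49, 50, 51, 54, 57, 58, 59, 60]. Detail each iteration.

Binary search for 41 in [1, 2, 6, 10, 13, 15, 16, 31, 41, 46, 49, 50, 51, 54, 57, 58, 59, 60]:

lo=0, hi=17, mid=8, arr[mid]=41 -> Found target at index 8!

Binary search finds 41 at index 8 after 1 comparisons. The search repeatedly halves the search space by comparing with the middle element.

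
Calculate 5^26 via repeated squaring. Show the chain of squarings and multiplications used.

Computing 5^26 by squaring (build up from 5^1; each line after the first costs one multiplication):

5^1 = 5
5^2 = (5^1)^2 = 5^2 = 25
5^3 = 5 * 5^2 = 5 * 25 = 125
5^6 = (5^3)^2 = 125^2 = 15625
5^12 = (5^6)^2 = 15625^2 = 244140625
5^13 = 5 * 5^12 = 5 * 244140625 = 1220703125
5^26 = (5^13)^2 = 1220703125^2 = 1490116119384765625

Result: 1490116119384765625
Multiplications needed: 6 (6 lines after 5^1)

5^26 = 1490116119384765625. Using exponentiation by squaring, this requires 6 multiplications. The key idea: if the exponent is even, square the half-power; if odd, multiply by the base once.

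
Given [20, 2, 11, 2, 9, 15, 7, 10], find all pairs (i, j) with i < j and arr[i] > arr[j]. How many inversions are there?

Finding inversions in [20, 2, 11, 2, 9, 15, 7, 10]:

(0, 1): arr[0]=20 > arr[1]=2
(0, 2): arr[0]=20 > arr[2]=11
(0, 3): arr[0]=20 > arr[3]=2
(0, 4): arr[0]=20 > arr[4]=9
(0, 5): arr[0]=20 > arr[5]=15
(0, 6): arr[0]=20 > arr[6]=7
(0, 7): arr[0]=20 > arr[7]=10
(2, 3): arr[2]=11 > arr[3]=2
(2, 4): arr[2]=11 > arr[4]=9
(2, 6): arr[2]=11 > arr[6]=7
(2, 7): arr[2]=11 > arr[7]=10
(4, 6): arr[4]=9 > arr[6]=7
(5, 6): arr[5]=15 > arr[6]=7
(5, 7): arr[5]=15 > arr[7]=10

Total inversions: 14

The array has 14 inversion(s): (0,1), (0,2), (0,3), (0,4), (0,5), (0,6), (0,7), (2,3), (2,4), (2,6), (2,7), (4,6), (5,6), (5,7). Each pair (i,j) satisfies i < j and arr[i] > arr[j].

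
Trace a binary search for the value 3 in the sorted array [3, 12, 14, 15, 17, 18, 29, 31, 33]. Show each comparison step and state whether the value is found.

Binary search for 3 in [3, 12, 14, 15, 17, 18, 29, 31, 33]:

lo=0, hi=8, mid=4, arr[mid]=17 -> 17 > 3, search left half
lo=0, hi=3, mid=1, arr[mid]=12 -> 12 > 3, search left half
lo=0, hi=0, mid=0, arr[mid]=3 -> Found target at index 0!

Binary search finds 3 at index 0 after 3 comparisons. The search repeatedly halves the search space by comparing with the middle element.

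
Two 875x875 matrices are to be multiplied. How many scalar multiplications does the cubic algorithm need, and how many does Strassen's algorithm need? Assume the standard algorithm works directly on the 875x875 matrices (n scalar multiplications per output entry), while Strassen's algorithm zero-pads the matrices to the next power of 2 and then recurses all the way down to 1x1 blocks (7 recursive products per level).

Matrix multiplication for 875x875 matrices:

Strassen's algorithm requires power-of-2 dimensions. Pad 875x875 to 1024x1024 (next power of 2).

Standard algorithm: 875^3 = 669921875 multiplications
Strassen's algorithm: 7^(log2(1024)) = 7^10 = 282475249 multiplications
Savings: 669921875 - 282475249 = 387446626 multiplications

Standard: 669921875 multiplications (875^3). Strassen: 282475249 multiplications (7^10, after padding to 1024x1024). Strassen reduces 8 recursive multiplications to 7 at each level.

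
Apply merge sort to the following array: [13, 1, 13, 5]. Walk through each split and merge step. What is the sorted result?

Merge sort trace:

Split: [13, 1, 13, 5] -> [13, 1] and [13, 5]
  Split: [13, 1] -> [13] and [1]
  Merge: [13] + [1] -> [1, 13]
  Split: [13, 5] -> [13] and [5]
  Merge: [13] + [5] -> [5, 13]
Merge: [1, 13] + [5, 13] -> [1, 5, 13, 13]

Final sorted array: [1, 5, 13, 13]

The merge sort proceeds by recursively splitting the array and merging sorted halves.
After all merges, the sorted array is [1, 5, 13, 13].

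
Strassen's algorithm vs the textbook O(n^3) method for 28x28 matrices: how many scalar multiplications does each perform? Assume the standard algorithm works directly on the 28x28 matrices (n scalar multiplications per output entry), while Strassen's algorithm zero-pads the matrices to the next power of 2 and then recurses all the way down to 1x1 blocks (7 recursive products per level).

Matrix multiplication for 28x28 matrices:

Strassen's algorithm requires power-of-2 dimensions. Pad 28x28 to 32x32 (next power of 2).

Standard algorithm: 28^3 = 21952 multiplications
Strassen's algorithm: 7^(log2(32)) = 7^5 = 16807 multiplications
Savings: 21952 - 16807 = 5145 multiplications

Standard: 21952 multiplications (28^3). Strassen: 16807 multiplications (7^5, after padding to 32x32). Strassen reduces 8 recursive multiplications to 7 at each level.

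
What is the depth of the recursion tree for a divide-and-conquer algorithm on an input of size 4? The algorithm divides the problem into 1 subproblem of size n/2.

For divide and conquer with division factor 2:

Problem sizes at each level:
Level 0: 4
Level 1: 2
Level 2: 1

The root is level 0 and the size-1 base case is level 2 (the tree spans levels 0 through 2, i.e. 3 levels counting the root), so the depth is the number of divisions: log_2(4) = 2

The recursion tree depth is log_2(4) = 2. At each level, the problem size is divided by 2, so it takes 2 divisions to reduce to a base case of size 1. The algorithm makes 1 recursive call at each level.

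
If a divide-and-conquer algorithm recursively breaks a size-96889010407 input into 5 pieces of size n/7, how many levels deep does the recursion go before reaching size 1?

For divide and conquer with division factor 7:

Problem sizes at each level:
Level 0: 96889010407
Level 1: 13841287201
Level 2: 1977326743
Level 3: 282475249
Level 4: 40353607
Level 5: 5764801
Level 6: 823543
Level 7: 117649
Level 8: 16807
Level 9: 2401
Level 10: 343
Level 11: 49
Level 12: 7
Level 13: 1

The root is level 0 and the size-1 base case is level 13 (the tree spans levels 0 through 13, i.e. 14 levels counting the root), so the depth is the number of divisions: log_7(96889010407) = 13

The recursion tree depth is log_7(96889010407) = 13. At each level, the problem size is divided by 7, so it takes 13 divisions to reduce to a base case of size 1. The algorithm makes 5 recursive calls at each level.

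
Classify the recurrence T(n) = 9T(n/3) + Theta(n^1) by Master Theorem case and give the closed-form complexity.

Master Theorem for T(n) = 9T(n/3) + O(n^1):

a = 9, b = 3, c = 1
log_b(a) = log_3(9) = 2.0000

Case 1: c = 1 < log_3(9) = 2.0000
T(n) = O(n^(log_3 9)) = O(n^2)

For T(n) = 9T(n/3) + O(n^1): log_3(9) = 2.0000. This is Case 1 of the Master Theorem (c < log_b(a), work dominated by leaves), giving O(n^2).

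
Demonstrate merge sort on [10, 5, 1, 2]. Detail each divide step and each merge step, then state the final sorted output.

Merge sort trace:

Split: [10, 5, 1, 2] -> [10, 5] and [1, 2]
  Split: [10, 5] -> [10] and [5]
  Merge: [10] + [5] -> [5, 10]
  Split: [1, 2] -> [1] and [2]
  Merge: [1] + [2] -> [1, 2]
Merge: [5, 10] + [1, 2] -> [1, 2, 5, 10]

Final sorted array: [1, 2, 5, 10]

The merge sort proceeds by recursively splitting the array and merging sorted halves.
After all merges, the sorted array is [1, 2, 5, 10].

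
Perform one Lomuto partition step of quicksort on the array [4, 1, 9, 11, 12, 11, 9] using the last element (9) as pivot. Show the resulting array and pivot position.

Lomuto partition with pivot = 9:

Initial array: [4, 1, 9, 11, 12, 11, 9]

arr[0]=4 <= 9: swap with position 0, array becomes [4, 1, 9, 11, 12, 11, 9]
arr[1]=1 <= 9: swap with position 1, array becomes [4, 1, 9, 11, 12, 11, 9]
arr[2]=9 <= 9: swap with position 2, array becomes [4, 1, 9, 11, 12, 11, 9]
arr[3]=11 > 9: no swap
arr[4]=12 > 9: no swap
arr[5]=11 > 9: no swap

Place pivot at position 3: [4, 1, 9, 9, 12, 11, 11]
Pivot position: 3

After partitioning with pivot 9, the array becomes [4, 1, 9, 9, 12, 11, 11]. The pivot is placed at index 3. All elements to the left of the pivot are <= 9, and all elements to the right are > 9.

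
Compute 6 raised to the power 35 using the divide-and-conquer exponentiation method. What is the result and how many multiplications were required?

Computing 6^35 by squaring (build up from 6^1; each line after the first costs one multiplication):

6^1 = 6
6^2 = (6^1)^2 = 6^2 = 36
6^4 = (6^2)^2 = 36^2 = 1296
6^8 = (6^4)^2 = 1296^2 = 1679616
6^16 = (6^8)^2 = 1679616^2 = 2821109907456
6^17 = 6 * 6^16 = 6 * 2821109907456 = 16926659444736
6^34 = (6^17)^2 = 16926659444736^2 = 286511799958070431838109696
6^35 = 6 * 6^34 = 6 * 286511799958070431838109696 = 1719070799748422591028658176

Result: 1719070799748422591028658176
Multiplications needed: 7 (7 lines after 6^1)

6^35 = 1719070799748422591028658176. Using exponentiation by squaring, this requires 7 multiplications. The key idea: if the exponent is even, square the half-power; if odd, multiply by the base once.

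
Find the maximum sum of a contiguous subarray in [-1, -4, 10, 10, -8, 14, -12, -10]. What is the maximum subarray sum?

Using Kadane's algorithm on [-1, -4, 10, 10, -8, 14, -12, -10]:

Scanning through the array:
Position 1 (value -4): max_ending_here = -4, max_so_far = -1
Position 2 (value 10): max_ending_here = 10, max_so_far = 10
Position 3 (value 10): max_ending_here = 20, max_so_far = 20
Position 4 (value -8): max_ending_here = 12, max_so_far = 20
Position 5 (value 14): max_ending_here = 26, max_so_far = 26
Position 6 (value -12): max_ending_here = 14, max_so_far = 26
Position 7 (value -10): max_ending_here = 4, max_so_far = 26

Maximum subarray: [10, 10, -8, 14]
Maximum sum: 26

The maximum subarray is [10, 10, -8, 14] with sum 26. This subarray runs from index 2 to index 5.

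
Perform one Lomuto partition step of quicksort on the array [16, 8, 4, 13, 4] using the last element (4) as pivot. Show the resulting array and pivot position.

Lomuto partition with pivot = 4:

Initial array: [16, 8, 4, 13, 4]

arr[0]=16 > 4: no swap
arr[1]=8 > 4: no swap
arr[2]=4 <= 4: swap with position 0, array becomes [4, 8, 16, 13, 4]
arr[3]=13 > 4: no swap

Place pivot at position 1: [4, 4, 16, 13, 8]
Pivot position: 1

After partitioning with pivot 4, the array becomes [4, 4, 16, 13, 8]. The pivot is placed at index 1. All elements to the left of the pivot are <= 4, and all elements to the right are > 4.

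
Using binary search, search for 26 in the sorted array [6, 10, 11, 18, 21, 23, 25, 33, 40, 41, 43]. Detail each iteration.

Binary search for 26 in [6, 10, 11, 18, 21, 23, 25, 33, 40, 41, 43]:

lo=0, hi=10, mid=5, arr[mid]=23 -> 23 < 26, search right half
lo=6, hi=10, mid=8, arr[mid]=40 -> 40 > 26, search left half
lo=6, hi=7, mid=6, arr[mid]=25 -> 25 < 26, search right half
lo=7, hi=7, mid=7, arr[mid]=33 -> 33 > 26, search left half
lo=7 > hi=6, target 26 not found

Binary search determines that 26 is not in the array after 4 comparisons. The search space was exhausted without finding the target.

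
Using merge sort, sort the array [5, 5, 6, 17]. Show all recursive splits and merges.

Merge sort trace:

Split: [5, 5, 6, 17] -> [5, 5] and [6, 17]
  Split: [5, 5] -> [5] and [5]
  Merge: [5] + [5] -> [5, 5]
  Split: [6, 17] -> [6] and [17]
  Merge: [6] + [17] -> [6, 17]
Merge: [5, 5] + [6, 17] -> [5, 5, 6, 17]

Final sorted array: [5, 5, 6, 17]

The merge sort proceeds by recursively splitting the array and merging sorted halves.
After all merges, the sorted array is [5, 5, 6, 17].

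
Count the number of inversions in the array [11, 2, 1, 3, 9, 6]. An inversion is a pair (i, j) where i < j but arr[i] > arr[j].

Finding inversions in [11, 2, 1, 3, 9, 6]:

(0, 1): arr[0]=11 > arr[1]=2
(0, 2): arr[0]=11 > arr[2]=1
(0, 3): arr[0]=11 > arr[3]=3
(0, 4): arr[0]=11 > arr[4]=9
(0, 5): arr[0]=11 > arr[5]=6
(1, 2): arr[1]=2 > arr[2]=1
(4, 5): arr[4]=9 > arr[5]=6

Total inversions: 7

The array has 7 inversion(s): (0,1), (0,2), (0,3), (0,4), (0,5), (1,2), (4,5). Each pair (i,j) satisfies i < j and arr[i] > arr[j].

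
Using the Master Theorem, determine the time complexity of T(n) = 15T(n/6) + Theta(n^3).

Master Theorem for T(n) = 15T(n/6) + O(n^3):

a = 15, b = 6, c = 3
log_b(a) = log_6(15) = 1.5114

Case 3: c = 3 > log_6(15) = 1.5114
T(n) = O(n^3) = O(n^3)

For T(n) = 15T(n/6) + O(n^3): log_6(15) = 1.5114. This is Case 3 of the Master Theorem (c > log_b(a), work dominated by root), giving O(n^3).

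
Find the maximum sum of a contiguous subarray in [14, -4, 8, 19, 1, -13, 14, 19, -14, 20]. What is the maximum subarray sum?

Using Kadane's algorithm on [14, -4, 8, 19, 1, -13, 14, 19, -14, 20]:

Scanning through the array:
Position 1 (value -4): max_ending_here = 10, max_so_far = 14
Position 2 (value 8): max_ending_here = 18, max_so_far = 18
Position 3 (value 19): max_ending_here = 37, max_so_far = 37
Position 4 (value 1): max_ending_here = 38, max_so_far = 38
Position 5 (value -13): max_ending_here = 25, max_so_far = 38
Position 6 (value 14): max_ending_here = 39, max_so_far = 39
Position 7 (value 19): max_ending_here = 58, max_so_far = 58
Position 8 (value -14): max_ending_here = 44, max_so_far = 58
Position 9 (value 20): max_ending_here = 64, max_so_far = 64

Maximum subarray: [14, -4, 8, 19, 1, -13, 14, 19, -14, 20]
Maximum sum: 64

The maximum subarray is [14, -4, 8, 19, 1, -13, 14, 19, -14, 20] with sum 64. This subarray runs from index 0 to index 9.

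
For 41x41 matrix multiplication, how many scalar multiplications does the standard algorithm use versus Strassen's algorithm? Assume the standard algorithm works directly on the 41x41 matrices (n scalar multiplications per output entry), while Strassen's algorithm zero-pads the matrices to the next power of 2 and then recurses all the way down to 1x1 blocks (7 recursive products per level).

Matrix multiplication for 41x41 matrices:

Strassen's algorithm requires power-of-2 dimensions. Pad 41x41 to 64x64 (next power of 2).

Standard algorithm: 41^3 = 68921 multiplications
Strassen's algorithm: 7^(log2(64)) = 7^6 = 117649 multiplications
Difference: 68921 - 117649 = -48728 (Strassen uses MORE here due to padding overhead — for small or just-over-power-of-2 n, padding can outweigh the per-level savings)

Standard: 68921 multiplications (41^3). Strassen: 117649 multiplications (7^6, after padding to 64x64). Strassen reduces 8 recursive multiplications to 7 at each level.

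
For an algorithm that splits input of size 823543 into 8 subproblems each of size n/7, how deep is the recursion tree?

For divide and conquer with division factor 7:

Problem sizes at each level:
Level 0: 823543
Level 1: 117649
Level 2: 16807
Level 3: 2401
Level 4: 343
Level 5: 49
Level 6: 7
Level 7: 1

The root is level 0 and the size-1 base case is level 7 (the tree spans levels 0 through 7, i.e. 8 levels counting the root), so the depth is the number of divisions: log_7(823543) = 7

The recursion tree depth is log_7(823543) = 7. At each level, the problem size is divided by 7, so it takes 7 divisions to reduce to a base case of size 1. The algorithm makes 8 recursive calls at each level.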